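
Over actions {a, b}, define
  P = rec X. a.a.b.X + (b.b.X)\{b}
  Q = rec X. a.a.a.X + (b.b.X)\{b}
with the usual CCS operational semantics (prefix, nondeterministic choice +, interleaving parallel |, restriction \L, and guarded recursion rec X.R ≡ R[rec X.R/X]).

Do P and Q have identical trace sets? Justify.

P's transition system — 3 states:
  p0 = rec X. a.a.b.X + (b.b.X)\{b} | —a→ p1
  p1 = a.b.(rec X. a.a.b.X + (b.b.X)\{b}) | —a→ p2
  p2 = b.(rec X. a.a.b.X + (b.b.X)\{b}) | —b→ p0
Q's transition system — 3 states:
  q0 = rec X. a.a.a.X + (b.b.X)\{b} | —a→ q1
  q1 = a.a.(rec X. a.a.a.X + (b.b.X)\{b}) | —a→ q2
  q2 = a.(rec X. a.a.a.X + (b.b.X)\{b}) | —a→ q0
Executing aab from P (initial set {p0}):
  step 1 (a): {p1}
  step 2 (a): {p2}
  step 3 (b): {p0}
  ✓ P
Executing aab from Q (initial set {q0}):
  step 1 (a): {q1}
  step 2 (a): {q2}
  step 3 (b): no successor for Q

traces(P) ≠ traces(Q) — witness ⟨aab⟩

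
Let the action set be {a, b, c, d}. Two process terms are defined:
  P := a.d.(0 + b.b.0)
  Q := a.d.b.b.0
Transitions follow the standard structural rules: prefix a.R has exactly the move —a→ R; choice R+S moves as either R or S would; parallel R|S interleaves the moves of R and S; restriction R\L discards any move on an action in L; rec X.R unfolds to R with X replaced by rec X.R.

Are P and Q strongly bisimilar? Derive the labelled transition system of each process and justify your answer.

bisimilar

Reachable graph of P (5 states):
  m0 = a.d.(0 + b.b.0) ⊢ -a-> m1
  m1 = d.(0 + b.b.0) ⊢ -d-> m2
  m2 = 0 + b.b.0 ⊢ -b-> m3
  m3 = b.0 ⊢ -b-> m4
  m4 = 0 ⊢ (no moves)
Reachable graph of Q (5 states):
  n0 = a.d.b.b.0 ⊢ -a-> n1
  n1 = d.b.b.0 ⊢ -d-> n2
  n2 = b.b.0 ⊢ -b-> n3
  n3 = b.0 ⊢ -b-> n4
  n4 = 0 ⊢ (no moves)
Bisimilarity quotient blocks:
  B0 = {m0, n0}
  B1 = {m1, n1}
  B2 = {m2, n2}
  B3 = {m3, n3}
  B4 = {m4, n4}
m0 ∈ B0, n0 ∈ B0 → same block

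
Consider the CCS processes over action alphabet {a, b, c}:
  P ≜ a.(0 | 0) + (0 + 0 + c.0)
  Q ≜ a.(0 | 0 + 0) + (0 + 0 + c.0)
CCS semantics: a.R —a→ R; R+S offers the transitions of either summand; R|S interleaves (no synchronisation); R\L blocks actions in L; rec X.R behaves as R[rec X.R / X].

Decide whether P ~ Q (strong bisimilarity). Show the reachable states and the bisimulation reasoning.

P's transition system — 3 states:
  m0 = a.(0 | 0) + (0 + 0 + c.0) has moves —a→ m1, —c→ m2
  m1 = 0 | 0 has moves (no moves)
  m2 = 0 has moves (no moves)
Q's transition system — 3 states:
  n0 = a.(0 | 0 + 0) + (0 + 0 + c.0) has moves —a→ n1, —c→ n2
  n1 = 0 | 0 + 0 has moves (no moves)
  n2 = 0 has moves (no moves)
Bisimilarity quotient blocks:
  B0 = {m0, n0}
  B1 = {m1, m2, n1, n2}
m0 ∈ B0, n0 ∈ B0 → same block

YES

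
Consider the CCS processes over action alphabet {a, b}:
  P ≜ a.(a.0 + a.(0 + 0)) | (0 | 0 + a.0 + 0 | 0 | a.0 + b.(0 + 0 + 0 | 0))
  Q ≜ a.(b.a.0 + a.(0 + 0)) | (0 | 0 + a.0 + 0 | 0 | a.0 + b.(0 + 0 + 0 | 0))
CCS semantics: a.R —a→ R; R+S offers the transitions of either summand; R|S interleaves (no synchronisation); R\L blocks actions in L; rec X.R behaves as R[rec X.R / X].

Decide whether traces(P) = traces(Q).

traces(P) ≠ traces(Q) — witness ⟨abb⟩

LTS(P): 16 reachable states
  u0 = a.(a.0 + a.(0 + 0)) | (0 | 0 + a.0 + 0 | 0 | a.0 + b.(0 + 0 + 0 | 0)) has moves --a--▸ u1, --a--▸ u2, --a--▸ u3, --b--▸ u4
  u1 = (a.0 + a.(0 + 0)) | (0 | 0 + a.0 + 0 | 0 | a.0 + b.(0 + 0 + 0 | 0)) has moves --a--▸ u5, --a--▸ u6, --a--▸ u7, --a--▸ u8, --b--▸ u9
  u2 = a.(a.0 + a.(0 + 0)) | (0 | 0 | 0) has moves --a--▸ u6
  u3 = a.(a.0 + a.(0 + 0)) | 0 has moves --a--▸ u7
  u4 = a.(a.0 + a.(0 + 0)) | (0 + 0 + 0 | 0) has moves --a--▸ u9
  u5 = (0 + 0) | (0 | 0 + a.0 + 0 | 0 | a.0 + b.(0 + 0 + 0 | 0)) has moves --a--▸ u10, --a--▸ u11, --b--▸ u12
  u6 = (a.0 + a.(0 + 0)) | (0 | 0 | 0) has moves --a--▸ u10, --a--▸ u13
  u7 = (a.0 + a.(0 + 0)) | 0 has moves --a--▸ u11, --a--▸ u14
  u8 = 0 | (0 | 0 + a.0 + 0 | 0 | a.0 + b.(0 + 0 + 0 | 0)) has moves --a--▸ u13, --a--▸ u14, --b--▸ u15
  u9 = (a.0 + a.(0 + 0)) | (0 + 0 + 0 | 0) has moves --a--▸ u12, --a--▸ u15
  u10 = (0 + 0) | (0 | 0 | 0) has moves (no moves)
  u11 = (0 + 0) | 0 has moves (no moves)
  u12 = (0 + 0) | (0 + 0 + 0 | 0) has moves (no moves)
  u13 = 0 | (0 | 0 | 0) has moves (no moves)
  u14 = 0 | 0 has moves (no moves)
  u15 = 0 | (0 + 0 + 0 | 0) has moves (no moves)
LTS(Q): 20 reachable states
  v0 = a.(b.a.0 + a.(0 + 0)) | (0 | 0 + a.0 + 0 | 0 | a.0 + b.(0 + 0 + 0 | 0)) has moves --a--▸ v1, --a--▸ v2, --a--▸ v3, --b--▸ v4
  v1 = (b.a.0 + a.(0 + 0)) | (0 | 0 + a.0 + 0 | 0 | a.0 + b.(0 + 0 + 0 | 0)) has moves --a--▸ v5, --a--▸ v6, --a--▸ v7, --b--▸ v8, --b--▸ v9
  v2 = a.(b.a.0 + a.(0 + 0)) | (0 | 0 | 0) has moves --a--▸ v6
  v3 = a.(b.a.0 + a.(0 + 0)) | 0 has moves --a--▸ v7
  v4 = a.(b.a.0 + a.(0 + 0)) | (0 + 0 + 0 | 0) has moves --a--▸ v8
  v5 = (0 + 0) | (0 | 0 + a.0 + 0 | 0 | a.0 + b.(0 + 0 + 0 | 0)) has moves --a--▸ v10, --a--▸ v11, --b--▸ v12
  v6 = (b.a.0 + a.(0 + 0)) | (0 | 0 | 0) has moves --a--▸ v10, --b--▸ v13
  v7 = (b.a.0 + a.(0 + 0)) | 0 has moves --a--▸ v11, --b--▸ v14
  v8 = (b.a.0 + a.(0 + 0)) | (0 + 0 + 0 | 0) has moves --a--▸ v12, --b--▸ v15
  v9 = a.0 | (0 | 0 + a.0 + 0 | 0 | a.0 + b.(0 + 0 + 0 | 0)) has moves --a--▸ v13, --a--▸ v14, --a--▸ v16, --b--▸ v15
  v10 = (0 + 0) | (0 | 0 | 0) has moves (no moves)
  v11 = (0 + 0) | 0 has moves (no moves)
  v12 = (0 + 0) | (0 + 0 + 0 | 0) has moves (no moves)
  v13 = a.0 | (0 | 0 | 0) has moves --a--▸ v17
  v14 = a.0 | 0 has moves --a--▸ v18
  v15 = a.0 | (0 + 0 + 0 | 0) has moves --a--▸ v19
  v16 = 0 | (0 | 0 + a.0 + 0 | 0 | a.0 + b.(0 + 0 + 0 | 0)) has moves --a--▸ v17, --a--▸ v18, --b--▸ v19
  v17 = 0 | (0 | 0 | 0) has moves (no moves)
  v18 = 0 | 0 has moves (no moves)
  v19 = 0 | (0 + 0 + 0 | 0) has moves (no moves)
Executing abb from Q (initial set {v0}):
  after a @ step 1: {v1, v2, v3}
  after b @ step 2: {v8, v9}
  after b @ step 3: {v15}
  ✓ Q
Executing abb from P (initial set {u0}):
  after a @ step 1: {u1, u2, u3}
  after b @ step 2: {u9}
  after b @ step 3: ∅  — P cannot continue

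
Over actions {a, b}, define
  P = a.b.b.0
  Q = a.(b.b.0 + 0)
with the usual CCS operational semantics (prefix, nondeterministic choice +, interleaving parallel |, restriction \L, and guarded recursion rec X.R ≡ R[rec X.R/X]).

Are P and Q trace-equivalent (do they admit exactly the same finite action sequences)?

YES

LTS(P): 4 reachable states
  u0 = a.b.b.0 has moves —a→ u1
  u1 = b.b.0 has moves —b→ u2
  u2 = b.0 has moves —b→ u3
  u3 = 0 has moves ∅
LTS(Q): 4 reachable states
  v0 = a.(b.b.0 + 0) has moves —a→ v1
  v1 = b.b.0 + 0 has moves —b→ v2
  v2 = b.0 has moves —b→ v3
  v3 = 0 has moves ∅
Bisimilarity quotient blocks:
  B0 = {u0, v0}
  B1 = {u1, v1}
  B2 = {u2, v2}
  B3 = {u3, v3}
u0 ∈ B0, v0 ∈ B0 → same block
Bisimilar ⇒ trace-equivalent.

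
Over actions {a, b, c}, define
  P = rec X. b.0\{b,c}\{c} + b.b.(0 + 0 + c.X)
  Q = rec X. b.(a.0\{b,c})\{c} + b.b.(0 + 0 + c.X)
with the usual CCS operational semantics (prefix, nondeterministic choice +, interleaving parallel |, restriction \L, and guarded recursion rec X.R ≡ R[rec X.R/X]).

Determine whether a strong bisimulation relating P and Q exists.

P ≁ Q

Reachable graph of P (4 states):
  m0 = rec X. b.0\{b,c}\{c} + b.b.(0 + 0 + c.X) has moves =b=> m1, =b=> m2
  m1 = 0\{b,c}\{c} has moves stopped
  m2 = b.(0 + 0 + c.(rec X. b.0\{b,c}\{c} + b.b.(0 + 0 + c.X))) has moves =b=> m3
  m3 = 0 + 0 + c.(rec X. b.0\{b,c}\{c} + b.b.(0 + 0 + c.X)) has moves =c=> m0
Reachable graph of Q (5 states):
  n0 = rec X. b.(a.0\{b,c})\{c} + b.b.(0 + 0 + c.X) has moves =b=> n1, =b=> n2
  n1 = (a.0\{b,c})\{c} has moves =a=> n3
  n2 = b.(0 + 0 + c.(rec X. b.(a.0\{b,c})\{c} + b.b.(0 + 0 + c.X))) has moves =b=> n4
  n3 = 0\{b,c}\{c} has moves stopped
  n4 = 0 + 0 + c.(rec X. b.(a.0\{b,c})\{c} + b.b.(0 + 0 + c.X)) has moves =c=> n0
Partition-refinement fixed point:
  B0 = {m0}
  B1 = {m1, n3}
  B2 = {m2}
  B3 = {m3}
  B4 = {n0}
  B5 = {n1}
  B6 = {n2}
  B7 = {n4}
m0 ∈ B0, n0 ∈ B4 → different blocks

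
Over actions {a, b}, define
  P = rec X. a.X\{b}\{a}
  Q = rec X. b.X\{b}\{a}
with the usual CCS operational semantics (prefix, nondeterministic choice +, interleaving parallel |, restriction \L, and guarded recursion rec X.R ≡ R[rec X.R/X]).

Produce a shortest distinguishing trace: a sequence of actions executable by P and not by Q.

Reachable graph of P (2 states):
  p0 = rec X. a.X\{b}\{a} | --a--▸ p1
  p1 = (rec X. a.X\{b}\{a})\{b}\{a} | (no moves)
Reachable graph of Q (2 states):
  q0 = rec X. b.X\{b}\{a} | --b--▸ q1
  q1 = (rec X. b.X\{b}\{a})\{b}\{a} | (no moves)
Trace ⟨a⟩ through P, begin at {p0}:
  step 1 (a): {p1}
  — P admits the full trace.
Trace ⟨a⟩ through Q, begin at {q0}:
  step 1 (a): ∅ (Q stuck)

a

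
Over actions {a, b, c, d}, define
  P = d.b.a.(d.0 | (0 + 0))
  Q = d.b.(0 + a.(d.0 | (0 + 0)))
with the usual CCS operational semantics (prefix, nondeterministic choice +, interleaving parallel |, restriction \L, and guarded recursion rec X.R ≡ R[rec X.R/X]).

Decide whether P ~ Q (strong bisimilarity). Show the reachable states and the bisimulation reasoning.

YES

Reachable graph of P (5 states):
  s0 = d.b.a.(d.0 | (0 + 0)) :: —d→ s1
  s1 = b.a.(d.0 | (0 + 0)) :: —b→ s2
  s2 = a.(d.0 | (0 + 0)) :: —a→ s3
  s3 = d.0 | (0 + 0) :: —d→ s4
  s4 = 0 | (0 + 0) :: deadlocked
Reachable graph of Q (5 states):
  t0 = d.b.(0 + a.(d.0 | (0 + 0))) :: —d→ t1
  t1 = b.(0 + a.(d.0 | (0 + 0))) :: —b→ t2
  t2 = 0 + a.(d.0 | (0 + 0)) :: —a→ t3
  t3 = d.0 | (0 + 0) :: —d→ t4
  t4 = 0 | (0 + 0) :: deadlocked
Coarsest stable partition (strong bisimilarity classes):
  B0 = {s0, t0}
  B1 = {s1, t1}
  B2 = {s2, t2}
  B3 = {s3, t3}
  B4 = {s4, t4}
s0 ∈ B0, t0 ∈ B0 → same block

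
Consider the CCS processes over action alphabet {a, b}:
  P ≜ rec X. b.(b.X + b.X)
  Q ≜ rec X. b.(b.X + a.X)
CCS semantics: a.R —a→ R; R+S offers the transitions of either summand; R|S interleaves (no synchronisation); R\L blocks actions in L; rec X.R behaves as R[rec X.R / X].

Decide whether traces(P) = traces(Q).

LTS(P): 2 reachable states
  p0 = rec X. b.(b.X + b.X) → -b-> p1
  p1 = b.(rec X. b.(b.X + b.X)) + b.(rec X. b.(b.X + b.X)) → -b-> p0
LTS(Q): 2 reachable states
  q0 = rec X. b.(b.X + a.X) → -b-> q1
  q1 = b.(rec X. b.(b.X + a.X)) + a.(rec X. b.(b.X + a.X)) → -a-> q0, -b-> q0
Executing ba from Q (initial set {q0}):
  after b @ step 1: {q1}
  after a @ step 2: {q0}
  ✓ Q
Executing ba from P (initial set {p0}):
  after b @ step 1: {p1}
  after a @ step 2: ∅  — P cannot continue

NO — witness ⟨ba⟩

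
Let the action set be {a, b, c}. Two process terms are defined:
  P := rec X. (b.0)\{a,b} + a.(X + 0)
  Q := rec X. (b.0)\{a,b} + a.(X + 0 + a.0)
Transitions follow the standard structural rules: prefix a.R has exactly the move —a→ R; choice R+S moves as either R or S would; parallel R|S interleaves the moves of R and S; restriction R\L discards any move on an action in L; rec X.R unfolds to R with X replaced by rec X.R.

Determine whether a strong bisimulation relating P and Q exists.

not bisimilar

Reachable graph of P (2 states):
  u0 = rec X. (b.0)\{a,b} + a.(X + 0) has moves =a=> u1
  u1 = (rec X. (b.0)\{a,b} + a.(X + 0)) + 0 has moves =a=> u1
Reachable graph of Q (3 states):
  v0 = rec X. (b.0)\{a,b} + a.(X + 0 + a.0) has moves =a=> v1
  v1 = (rec X. (b.0)\{a,b} + a.(X + 0 + a.0)) + 0 + a.0 has moves =a=> v1, =a=> v2
  v2 = 0 has moves (no moves)
Coarsest stable partition (strong bisimilarity classes):
  B0 = {u0, u1}
  B1 = {v0}
  B2 = {v1}
  B3 = {v2}
u0 ∈ B0, v0 ∈ B1 → different blocks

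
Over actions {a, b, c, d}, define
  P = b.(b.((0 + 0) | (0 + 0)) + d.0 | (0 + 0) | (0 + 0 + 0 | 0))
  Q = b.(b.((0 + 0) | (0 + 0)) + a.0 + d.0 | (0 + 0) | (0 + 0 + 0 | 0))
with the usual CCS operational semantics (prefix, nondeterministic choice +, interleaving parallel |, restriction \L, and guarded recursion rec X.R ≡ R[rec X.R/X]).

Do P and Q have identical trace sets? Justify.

traces(P) ≠ traces(Q) — witness ⟨ba⟩

P's transition system — 4 states:
  p0 = b.(b.((0 + 0) | (0 + 0)) + d.0 | (0 + 0) | (0 + 0 + 0 | 0)) has moves --b--▸ p1
  p1 = b.((0 + 0) | (0 + 0)) + d.0 | (0 + 0) | (0 + 0 + 0 | 0) has moves --b--▸ p2, --d--▸ p3
  p2 = (0 + 0) | (0 + 0) has moves stopped
  p3 = 0 | (0 + 0) | (0 + 0 + 0 | 0) has moves stopped
Q's transition system — 5 states:
  q0 = b.(b.((0 + 0) | (0 + 0)) + a.0 + d.0 | (0 + 0) | (0 + 0 + 0 | 0)) has moves --b--▸ q1
  q1 = b.((0 + 0) | (0 + 0)) + a.0 + d.0 | (0 + 0) | (0 + 0 + 0 | 0) has moves --a--▸ q2, --b--▸ q3, --d--▸ q4
  q2 = 0 has moves stopped
  q3 = (0 + 0) | (0 + 0) has moves stopped
  q4 = 0 | (0 + 0) | (0 + 0 + 0 | 0) has moves stopped
Run σ = ⟨ba⟩ on Q: start {q0}
  after b @ step 1: {q1}
  after a @ step 2: {q2}
  Q completes σ.
Run σ = ⟨ba⟩ on P: start {p0}
  after b @ step 1: {p1}
  after a @ step 2: ∅ (P stuck)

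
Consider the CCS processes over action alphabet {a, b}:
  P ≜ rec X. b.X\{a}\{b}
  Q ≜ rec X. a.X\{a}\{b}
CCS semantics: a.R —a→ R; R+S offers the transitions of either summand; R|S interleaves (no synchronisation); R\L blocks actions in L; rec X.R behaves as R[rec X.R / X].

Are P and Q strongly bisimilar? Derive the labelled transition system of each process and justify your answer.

P's transition system — 2 states:
  m0 = rec X. b.X\{a}\{b} | ··b··> m1
  m1 = (rec X. b.X\{a}\{b})\{a}\{b} | ∅
Q's transition system — 2 states:
  n0 = rec X. a.X\{a}\{b} | ··a··> n1
  n1 = (rec X. a.X\{a}\{b})\{a}\{b} | ∅
Bisimilarity quotient blocks:
  B0 = {m0}
  B1 = {m1, n1}
  B2 = {n0}
m0 ∈ B0, n0 ∈ B2 → different blocks

not bisimilar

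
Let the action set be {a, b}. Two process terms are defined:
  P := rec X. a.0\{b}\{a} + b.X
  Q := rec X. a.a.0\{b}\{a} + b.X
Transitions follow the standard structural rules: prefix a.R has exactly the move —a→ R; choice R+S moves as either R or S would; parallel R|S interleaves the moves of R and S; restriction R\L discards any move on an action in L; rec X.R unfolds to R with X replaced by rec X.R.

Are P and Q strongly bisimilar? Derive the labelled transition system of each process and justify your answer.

NO

Reachable graph of P (2 states):
  s0 = rec X. a.0\{b}\{a} + b.X :: —a→ s1, —b→ s0
  s1 = 0\{b}\{a} :: stopped
Reachable graph of Q (3 states):
  t0 = rec X. a.a.0\{b}\{a} + b.X :: —a→ t1, —b→ t0
  t1 = a.0\{b}\{a} :: —a→ t2
  t2 = 0\{b}\{a} :: stopped
Bisimilarity quotient blocks:
  B0 = {s0}
  B1 = {s1, t2}
  B2 = {t0}
  B3 = {t1}
s0 ∈ B0, t0 ∈ B2 → different blocks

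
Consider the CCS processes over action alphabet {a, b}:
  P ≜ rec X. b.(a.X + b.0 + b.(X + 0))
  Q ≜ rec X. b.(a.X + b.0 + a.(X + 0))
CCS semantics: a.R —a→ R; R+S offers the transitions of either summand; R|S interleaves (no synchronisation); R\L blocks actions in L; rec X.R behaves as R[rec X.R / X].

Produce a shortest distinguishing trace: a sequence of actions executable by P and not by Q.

bbb

LTS(P): 4 reachable states
  m0 = rec X. b.(a.X + b.0 + b.(X + 0)) ⊢ =b=> m1
  m1 = a.(rec X. b.(a.X + b.0 + b.(X + 0))) + b.0 + b.((rec X. b.(a.X + b.0 + b.(X + 0))) + 0) ⊢ =a=> m0, =b=> m2, =b=> m3
  m2 = (rec X. b.(a.X + b.0 + b.(X + 0))) + 0 ⊢ =b=> m1
  m3 = 0 ⊢ ∅
LTS(Q): 4 reachable states
  n0 = rec X. b.(a.X + b.0 + a.(X + 0)) ⊢ =b=> n1
  n1 = a.(rec X. b.(a.X + b.0 + a.(X + 0))) + b.0 + a.((rec X. b.(a.X + b.0 + a.(X + 0))) + 0) ⊢ =a=> n0, =a=> n2, =b=> n3
  n2 = (rec X. b.(a.X + b.0 + a.(X + 0))) + 0 ⊢ =b=> n1
  n3 = 0 ⊢ ∅
Run σ = ⟨bbb⟩ on P: start {m0}
  after b @ step 1: {m1}
  after b @ step 2: {m2, m3}
  after b @ step 3: {m1}
  P completes σ.
Run σ = ⟨bbb⟩ on Q: start {n0}
  after b @ step 1: {n1}
  after b @ step 2: {n3}
  after b @ step 3: ∅ (Q stuck)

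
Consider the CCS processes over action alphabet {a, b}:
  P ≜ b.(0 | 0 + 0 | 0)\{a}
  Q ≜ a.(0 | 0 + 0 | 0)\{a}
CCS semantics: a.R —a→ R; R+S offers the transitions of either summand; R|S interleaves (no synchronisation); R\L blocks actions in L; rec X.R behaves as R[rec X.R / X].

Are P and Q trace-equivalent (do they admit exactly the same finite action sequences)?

trace-distinct — witness ⟨b⟩

P's transition system — 2 states:
  u0 = b.(0 | 0 + 0 | 0)\{a} → ··b··> u1
  u1 = (0 | 0 + 0 | 0)\{a} → ·
Q's transition system — 2 states:
  v0 = a.(0 | 0 + 0 | 0)\{a} → ··a··> v1
  v1 = (0 | 0 + 0 | 0)\{a} → ·
Trace ⟨b⟩ through P, begin at {u0}:
  step 1 (b): {u1}
  ✓ P
Trace ⟨b⟩ through Q, begin at {v0}:
  step 1 (b): no successor for Q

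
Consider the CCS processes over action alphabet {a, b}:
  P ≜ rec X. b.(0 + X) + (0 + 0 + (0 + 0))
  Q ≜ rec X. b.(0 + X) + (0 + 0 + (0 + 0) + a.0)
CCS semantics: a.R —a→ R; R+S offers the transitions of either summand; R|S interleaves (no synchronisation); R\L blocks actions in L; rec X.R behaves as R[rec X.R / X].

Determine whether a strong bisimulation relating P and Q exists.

NO

P's transition system — 2 states:
  u0 = rec X. b.(0 + X) + (0 + 0 + (0 + 0)) ⊢ —b→ u1
  u1 = 0 + (rec X. b.(0 + X) + (0 + 0 + (0 + 0))) ⊢ —b→ u1
Q's transition system — 3 states:
  v0 = rec X. b.(0 + X) + (0 + 0 + (0 + 0) + a.0) ⊢ —a→ v1, —b→ v2
  v1 = 0 ⊢ ·
  v2 = 0 + (rec X. b.(0 + X) + (0 + 0 + (0 + 0) + a.0)) ⊢ —a→ v1, —b→ v2
Coarsest stable partition (strong bisimilarity classes):
  B0 = {u0, u1}
  B1 = {v0, v2}
  B2 = {v1}
u0 ∈ B0, v0 ∈ B1 → different blocks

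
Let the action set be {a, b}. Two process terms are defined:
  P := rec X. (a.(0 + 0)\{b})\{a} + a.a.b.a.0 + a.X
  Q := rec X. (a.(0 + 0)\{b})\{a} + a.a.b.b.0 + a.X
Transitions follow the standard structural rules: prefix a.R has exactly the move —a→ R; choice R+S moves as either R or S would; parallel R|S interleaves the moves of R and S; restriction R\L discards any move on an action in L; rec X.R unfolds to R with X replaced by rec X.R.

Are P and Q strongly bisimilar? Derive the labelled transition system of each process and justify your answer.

NO

Reachable graph of P (5 states):
  s0 = rec X. (a.(0 + 0)\{b})\{a} + a.a.b.a.0 + a.X → =a=> s0, =a=> s1
  s1 = a.b.a.0 → =a=> s2
  s2 = b.a.0 → =b=> s3
  s3 = a.0 → =a=> s4
  s4 = 0 → ·
Reachable graph of Q (5 states):
  t0 = rec X. (a.(0 + 0)\{b})\{a} + a.a.b.b.0 + a.X → =a=> t0, =a=> t1
  t1 = a.b.b.0 → =a=> t2
  t2 = b.b.0 → =b=> t3
  t3 = b.0 → =b=> t4
  t4 = 0 → ·
Coarsest stable partition (strong bisimilarity classes):
  B0 = {s0}
  B1 = {s1}
  B2 = {s2}
  B3 = {s3}
  B4 = {s4, t4}
  B5 = {t0}
  B6 = {t1}
  B7 = {t2}
  B8 = {t3}
s0 ∈ B0, t0 ∈ B5 → different blocks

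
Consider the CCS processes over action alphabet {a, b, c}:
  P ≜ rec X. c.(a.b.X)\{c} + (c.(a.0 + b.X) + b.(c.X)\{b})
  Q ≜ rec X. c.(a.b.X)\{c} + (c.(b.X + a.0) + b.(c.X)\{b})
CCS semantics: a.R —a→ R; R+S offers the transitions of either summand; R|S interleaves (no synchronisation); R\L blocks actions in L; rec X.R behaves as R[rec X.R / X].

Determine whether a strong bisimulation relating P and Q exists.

bisimilar

Reachable graph of P (13 states):
  m0 = rec X. c.(a.b.X)\{c} + (c.(a.0 + b.X) + b.(c.X)\{b}) ⊢ -b-> m1, -c-> m2, -c-> m3
  m1 = (c.(rec X. c.(a.b.X)\{c} + (c.(a.0 + b.X) + b.(c.X)\{b})))\{b} ⊢ -c-> m4
  m2 = (a.b.(rec X. c.(a.b.X)\{c} + (c.(a.0 + b.X) + b.(c.X)\{b})))\{c} ⊢ -a-> m5
  m3 = a.0 + b.(rec X. c.(a.b.X)\{c} + (c.(a.0 + b.X) + b.(c.X)\{b})) ⊢ -a-> m6, -b-> m0
  m4 = (rec X. c.(a.b.X)\{c} + (c.(a.0 + b.X) + b.(c.X)\{b}))\{b} ⊢ -c-> m7, -c-> m8
  m5 = (b.(rec X. c.(a.b.X)\{c} + (c.(a.0 + b.X) + b.(c.X)\{b})))\{c} ⊢ -b-> m9
  m6 = 0 ⊢ ∅
  m7 = (a.0 + b.(rec X. c.(a.b.X)\{c} + (c.(a.0 + b.X) + b.(c.X)\{b})))\{b} ⊢ -a-> m10
  m8 = (a.b.(rec X. c.(a.b.X)\{c} + (c.(a.0 + b.X) + b.(c.X)\{b})))\{c}\{b} ⊢ -a-> m11
  m9 = (rec X. c.(a.b.X)\{c} + (c.(a.0 + b.X) + b.(c.X)\{b}))\{c} ⊢ -b-> m12
  m10 = 0\{b} ⊢ ∅
  m11 = (b.(rec X. c.(a.b.X)\{c} + (c.(a.0 + b.X) + b.(c.X)\{b})))\{c}\{b} ⊢ ∅
  m12 = (c.(rec X. c.(a.b.X)\{c} + (c.(a.0 + b.X) + b.(c.X)\{b})))\{b}\{c} ⊢ ∅
Reachable graph of Q (13 states):
  n0 = rec X. c.(a.b.X)\{c} + (c.(b.X + a.0) + b.(c.X)\{b}) ⊢ -b-> n1, -c-> n2, -c-> n3
  n1 = (c.(rec X. c.(a.b.X)\{c} + (c.(b.X + a.0) + b.(c.X)\{b})))\{b} ⊢ -c-> n4
  n2 = (a.b.(rec X. c.(a.b.X)\{c} + (c.(b.X + a.0) + b.(c.X)\{b})))\{c} ⊢ -a-> n5
  n3 = b.(rec X. c.(a.b.X)\{c} + (c.(b.X + a.0) + b.(c.X)\{b})) + a.0 ⊢ -a-> n6, -b-> n0
  n4 = (rec X. c.(a.b.X)\{c} + (c.(b.X + a.0) + b.(c.X)\{b}))\{b} ⊢ -c-> n7, -c-> n8
  n5 = (b.(rec X. c.(a.b.X)\{c} + (c.(b.X + a.0) + b.(c.X)\{b})))\{c} ⊢ -b-> n9
  n6 = 0 ⊢ ∅
  n7 = (a.b.(rec X. c.(a.b.X)\{c} + (c.(b.X + a.0) + b.(c.X)\{b})))\{c}\{b} ⊢ -a-> n10
  n8 = (b.(rec X. c.(a.b.X)\{c} + (c.(b.X + a.0) + b.(c.X)\{b})) + a.0)\{b} ⊢ -a-> n11
  n9 = (rec X. c.(a.b.X)\{c} + (c.(b.X + a.0) + b.(c.X)\{b}))\{c} ⊢ -b-> n12
  n10 = (b.(rec X. c.(a.b.X)\{c} + (c.(b.X + a.0) + b.(c.X)\{b})))\{c}\{b} ⊢ ∅
  n11 = 0\{b} ⊢ ∅
  n12 = (c.(rec X. c.(a.b.X)\{c} + (c.(b.X + a.0) + b.(c.X)\{b})))\{b}\{c} ⊢ ∅
Bisimilarity quotient blocks:
  B0 = {m0, n0}
  B1 = {m1, n1}
  B2 = {m4, n4}
  B3 = {m7, m8, n7, n8}
  B4 = {m10, m11, m12, m6, n10, n11, n12, n6}
  B5 = {m2, n2}
  B6 = {m5, n5}
  B7 = {m9, n9}
  B8 = {m3, n3}
m0 ∈ B0, n0 ∈ B0 → same block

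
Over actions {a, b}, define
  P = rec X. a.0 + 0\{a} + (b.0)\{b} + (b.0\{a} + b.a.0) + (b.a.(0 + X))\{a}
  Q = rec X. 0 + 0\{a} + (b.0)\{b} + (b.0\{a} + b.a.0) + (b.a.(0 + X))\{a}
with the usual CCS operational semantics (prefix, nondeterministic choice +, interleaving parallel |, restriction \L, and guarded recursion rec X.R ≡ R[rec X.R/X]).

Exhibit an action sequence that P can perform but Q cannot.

a

P's transition system — 5 states:
  p0 = rec X. a.0 + 0\{a} + (b.0)\{b} + (b.0\{a} + b.a.0) + (b.a.(0 + X))\{a} → —a→ p1, —b→ p2, —b→ p3, —b→ p4
  p1 = 0 → deadlocked
  p2 = (a.(0 + (rec X. a.0 + 0\{a} + (b.0)\{b} + (b.0\{a} + b.a.0) + (b.a.(0 + X))\{a})))\{a} → deadlocked
  p3 = 0\{a} → deadlocked
  p4 = a.0 → —a→ p1
Q's transition system — 5 states:
  q0 = rec X. 0 + 0\{a} + (b.0)\{b} + (b.0\{a} + b.a.0) + (b.a.(0 + X))\{a} → —b→ q1, —b→ q2, —b→ q3
  q1 = (a.(0 + (rec X. 0 + 0\{a} + (b.0)\{b} + (b.0\{a} + b.a.0) + (b.a.(0 + X))\{a})))\{a} → deadlocked
  q2 = 0\{a} → deadlocked
  q3 = a.0 → —a→ q4
  q4 = 0 → deadlocked
Run σ = ⟨a⟩ on P: start {p0}
  [1] a ⇒ {p1}
  — P admits the full trace.
Run σ = ⟨a⟩ on Q: start {q0}
  [1] a ⇒ ∅ (Q stuck)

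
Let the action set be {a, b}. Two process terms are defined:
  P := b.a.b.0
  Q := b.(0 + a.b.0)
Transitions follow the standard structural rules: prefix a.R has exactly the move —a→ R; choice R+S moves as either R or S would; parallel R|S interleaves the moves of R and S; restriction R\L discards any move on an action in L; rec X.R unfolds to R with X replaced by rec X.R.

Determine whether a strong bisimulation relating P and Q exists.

Reachable graph of P (4 states):
  p0 = b.a.b.0 :: —b→ p1
  p1 = a.b.0 :: —a→ p2
  p2 = b.0 :: —b→ p3
  p3 = 0 :: stopped
Reachable graph of Q (4 states):
  q0 = b.(0 + a.b.0) :: —b→ q1
  q1 = 0 + a.b.0 :: —a→ q2
  q2 = b.0 :: —b→ q3
  q3 = 0 :: stopped
Bisimilarity quotient blocks:
  B0 = {p0, q0}
  B1 = {p1, q1}
  B2 = {p2, q2}
  B3 = {p3, q3}
p0 ∈ B0, q0 ∈ B0 → same block

P ~ Q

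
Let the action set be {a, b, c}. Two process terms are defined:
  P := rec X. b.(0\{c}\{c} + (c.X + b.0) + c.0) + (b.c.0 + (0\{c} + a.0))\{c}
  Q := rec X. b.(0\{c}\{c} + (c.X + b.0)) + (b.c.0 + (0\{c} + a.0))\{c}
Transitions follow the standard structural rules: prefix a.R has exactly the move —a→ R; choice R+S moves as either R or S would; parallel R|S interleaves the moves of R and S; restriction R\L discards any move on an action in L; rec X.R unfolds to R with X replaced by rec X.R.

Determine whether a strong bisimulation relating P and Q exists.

P's transition system — 5 states:
  m0 = rec X. b.(0\{c}\{c} + (c.X + b.0) + c.0) + (b.c.0 + (0\{c} + a.0))\{c} :: —a→ m1, —b→ m2, —b→ m3
  m1 = 0\{c} :: ·
  m2 = (c.0)\{c} :: ·
  m3 = 0\{c}\{c} + (c.(rec X. b.(0\{c}\{c} + (c.X + b.0) + c.0) + (b.c.0 + (0\{c} + a.0))\{c}) + b.0) + c.0 :: —b→ m4, —c→ m0, —c→ m4
  m4 = 0 :: ·
Q's transition system — 5 states:
  n0 = rec X. b.(0\{c}\{c} + (c.X + b.0)) + (b.c.0 + (0\{c} + a.0))\{c} :: —a→ n1, —b→ n2, —b→ n3
  n1 = 0\{c} :: ·
  n2 = (c.0)\{c} :: ·
  n3 = 0\{c}\{c} + (c.(rec X. b.(0\{c}\{c} + (c.X + b.0)) + (b.c.0 + (0\{c} + a.0))\{c}) + b.0) :: —b→ n4, —c→ n0
  n4 = 0 :: ·
Partition-refinement fixed point:
  B0 = {m0}
  B1 = {m1, m2, m4, n1, n2, n4}
  B2 = {m3}
  B3 = {n0}
  B4 = {n3}
m0 ∈ B0, n0 ∈ B3 → different blocks

NO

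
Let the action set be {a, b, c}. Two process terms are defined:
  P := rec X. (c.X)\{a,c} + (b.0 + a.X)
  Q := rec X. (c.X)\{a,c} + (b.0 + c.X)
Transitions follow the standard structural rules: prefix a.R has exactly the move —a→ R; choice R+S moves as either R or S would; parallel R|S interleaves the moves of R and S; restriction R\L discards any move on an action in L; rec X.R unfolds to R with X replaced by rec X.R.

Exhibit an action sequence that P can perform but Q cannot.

LTS(P): 2 reachable states
  p0 = rec X. (c.X)\{a,c} + (b.0 + a.X) | --a--▸ p0, --b--▸ p1
  p1 = 0 | ·
LTS(Q): 2 reachable states
  q0 = rec X. (c.X)\{a,c} + (b.0 + c.X) | --b--▸ q1, --c--▸ q0
  q1 = 0 | ·
Trace ⟨a⟩ through P, begin at {p0}:
  [1] a ⇒ {p0}
  P completes σ.
Trace ⟨a⟩ through Q, begin at {q0}:
  [1] a ⇒ ∅  — Q cannot continue

a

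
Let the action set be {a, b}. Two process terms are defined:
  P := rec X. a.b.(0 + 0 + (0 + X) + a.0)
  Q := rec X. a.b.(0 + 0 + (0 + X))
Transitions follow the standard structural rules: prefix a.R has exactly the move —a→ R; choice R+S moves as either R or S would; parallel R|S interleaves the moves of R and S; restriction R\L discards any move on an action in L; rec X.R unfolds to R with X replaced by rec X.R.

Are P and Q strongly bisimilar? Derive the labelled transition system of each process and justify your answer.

P ≁ Q

LTS(P): 4 reachable states
  p0 = rec X. a.b.(0 + 0 + (0 + X) + a.0) | =a=> p1
  p1 = b.(0 + 0 + (0 + (rec X. a.b.(0 + 0 + (0 + X) + a.0))) + a.0) | =b=> p2
  p2 = 0 + 0 + (0 + (rec X. a.b.(0 + 0 + (0 + X) + a.0))) + a.0 | =a=> p1, =a=> p3
  p3 = 0 | ∅
LTS(Q): 3 reachable states
  q0 = rec X. a.b.(0 + 0 + (0 + X)) | =a=> q1
  q1 = b.(0 + 0 + (0 + (rec X. a.b.(0 + 0 + (0 + X))))) | =b=> q2
  q2 = 0 + 0 + (0 + (rec X. a.b.(0 + 0 + (0 + X)))) | =a=> q1
Bisimilarity quotient blocks:
  B0 = {p0}
  B1 = {p1}
  B2 = {p2}
  B3 = {p3}
  B4 = {q0, q2}
  B5 = {q1}
p0 ∈ B0, q0 ∈ B4 → different blocks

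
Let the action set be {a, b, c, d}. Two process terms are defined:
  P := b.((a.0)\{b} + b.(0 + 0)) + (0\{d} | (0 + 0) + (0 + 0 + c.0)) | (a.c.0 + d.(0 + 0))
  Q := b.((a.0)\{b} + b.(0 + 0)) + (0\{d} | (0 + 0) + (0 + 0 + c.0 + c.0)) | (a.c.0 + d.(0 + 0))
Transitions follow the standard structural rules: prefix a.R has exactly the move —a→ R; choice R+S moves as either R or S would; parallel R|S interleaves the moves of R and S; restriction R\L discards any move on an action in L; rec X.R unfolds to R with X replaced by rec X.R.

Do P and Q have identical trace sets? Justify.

LTS(P): 11 reachable states
  m0 = b.((a.0)\{b} + b.(0 + 0)) + (0\{d} | (0 + 0) + (0 + 0 + c.0)) | (a.c.0 + d.(0 + 0)) | -a-> m1, -b-> m2, -c-> m3, -d-> m4
  m1 = (0\{d} | (0 + 0) + (0 + 0 + c.0)) | c.0 | -c-> m5, -c-> m6
  m2 = (a.0)\{b} + b.(0 + 0) | -a-> m7, -b-> m8
  m3 = 0 | (a.c.0 + d.(0 + 0)) | -a-> m6, -d-> m9
  m4 = (0\{d} | (0 + 0) + (0 + 0 + c.0)) | (0 + 0) | -c-> m9
  m5 = (0\{d} | (0 + 0) + (0 + 0 + c.0)) | 0 | -c-> m10
  m6 = 0 | c.0 | -c-> m10
  m7 = 0\{b} | stopped
  m8 = 0 + 0 | stopped
  m9 = 0 | (0 + 0) | stopped
  m10 = 0 | 0 | stopped
LTS(Q): 11 reachable states
  n0 = b.((a.0)\{b} + b.(0 + 0)) + (0\{d} | (0 + 0) + (0 + 0 + c.0 + c.0)) | (a.c.0 + d.(0 + 0)) | -a-> n1, -b-> n2, -c-> n3, -d-> n4
  n1 = (0\{d} | (0 + 0) + (0 + 0 + c.0 + c.0)) | c.0 | -c-> n5, -c-> n6
  n2 = (a.0)\{b} + b.(0 + 0) | -a-> n7, -b-> n8
  n3 = 0 | (a.c.0 + d.(0 + 0)) | -a-> n6, -d-> n9
  n4 = (0\{d} | (0 + 0) + (0 + 0 + c.0 + c.0)) | (0 + 0) | -c-> n9
  n5 = (0\{d} | (0 + 0) + (0 + 0 + c.0 + c.0)) | 0 | -c-> n10
  n6 = 0 | c.0 | -c-> n10
  n7 = 0\{b} | stopped
  n8 = 0 + 0 | stopped
  n9 = 0 | (0 + 0) | stopped
  n10 = 0 | 0 | stopped
Bisimilarity quotient blocks:
  B0 = {m0, n0}
  B1 = {m4, m5, m6, n4, n5, n6}
  B2 = {m10, m7, m8, m9, n10, n7, n8, n9}
  B3 = {m3, n3}
  B4 = {m2, n2}
  B5 = {m1, n1}
m0 ∈ B0, n0 ∈ B0 → same block
Bisimilar ⇒ trace-equivalent.

traces(P) = traces(Q)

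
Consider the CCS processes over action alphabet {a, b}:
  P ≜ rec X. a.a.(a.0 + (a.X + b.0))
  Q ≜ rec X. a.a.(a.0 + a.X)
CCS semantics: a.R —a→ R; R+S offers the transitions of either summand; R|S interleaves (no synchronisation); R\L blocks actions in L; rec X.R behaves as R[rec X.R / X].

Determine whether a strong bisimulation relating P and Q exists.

LTS(P): 4 reachable states
  u0 = rec X. a.a.(a.0 + (a.X + b.0)) → ··a··> u1
  u1 = a.(a.0 + (a.(rec X. a.a.(a.0 + (a.X + b.0))) + b.0)) → ··a··> u2
  u2 = a.0 + (a.(rec X. a.a.(a.0 + (a.X + b.0))) + b.0) → ··a··> u0, ··a··> u3, ··b··> u3
  u3 = 0 → deadlocked
LTS(Q): 4 reachable states
  v0 = rec X. a.a.(a.0 + a.X) → ··a··> v1
  v1 = a.(a.0 + a.(rec X. a.a.(a.0 + a.X))) → ··a··> v2
  v2 = a.0 + a.(rec X. a.a.(a.0 + a.X)) → ··a··> v0, ··a··> v3
  v3 = 0 → deadlocked
Bisimilarity quotient blocks:
  B0 = {u0}
  B1 = {u1}
  B2 = {u2}
  B3 = {u3, v3}
  B4 = {v0}
  B5 = {v1}
  B6 = {v2}
u0 ∈ B0, v0 ∈ B4 → different blocks

not bisimilar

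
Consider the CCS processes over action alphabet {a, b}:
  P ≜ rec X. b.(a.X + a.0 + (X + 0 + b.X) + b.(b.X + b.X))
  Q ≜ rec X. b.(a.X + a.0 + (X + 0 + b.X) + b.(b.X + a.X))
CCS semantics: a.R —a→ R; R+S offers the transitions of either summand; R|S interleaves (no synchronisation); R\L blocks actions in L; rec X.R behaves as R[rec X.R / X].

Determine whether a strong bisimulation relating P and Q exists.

not bisimilar

P's transition system — 4 states:
  m0 = rec X. b.(a.X + a.0 + (X + 0 + b.X) + b.(b.X + b.X)) | =b=> m1
  m1 = a.(rec X. b.(a.X + a.0 + (X + 0 + b.X) + b.(b.X + b.X))) + a.0 + ((rec X. b.(a.X + a.0 + (X + 0 + b.X) + b.(b.X + b.X))) + 0 + b.(rec X. b.(a.X + a.0 + (X + 0 + b.X) + b.(b.X + b.X)))) + b.(b.(rec X. b.(a.X + a.0 + (X + 0 + b.X) + b.(b.X + b.X))) + b.(rec X. b.(a.X + a.0 + (X + 0 + b.X) + b.(b.X + b.X)))) | =a=> m0, =a=> m2, =b=> m0, =b=> m1, =b=> m3
  m2 = 0 | stopped
  m3 = b.(rec X. b.(a.X + a.0 + (X + 0 + b.X) + b.(b.X + b.X))) + b.(rec X. b.(a.X + a.0 + (X + 0 + b.X) + b.(b.X + b.X))) | =b=> m0
Q's transition system — 4 states:
  n0 = rec X. b.(a.X + a.0 + (X + 0 + b.X) + b.(b.X + a.X)) | =b=> n1
  n1 = a.(rec X. b.(a.X + a.0 + (X + 0 + b.X) + b.(b.X + a.X))) + a.0 + ((rec X. b.(a.X + a.0 + (X + 0 + b.X) + b.(b.X + a.X))) + 0 + b.(rec X. b.(a.X + a.0 + (X + 0 + b.X) + b.(b.X + a.X)))) + b.(b.(rec X. b.(a.X + a.0 + (X + 0 + b.X) + b.(b.X + a.X))) + a.(rec X. b.(a.X + a.0 + (X + 0 + b.X) + b.(b.X + a.X)))) | =a=> n0, =a=> n2, =b=> n0, =b=> n1, =b=> n3
  n2 = 0 | stopped
  n3 = b.(rec X. b.(a.X + a.0 + (X + 0 + b.X) + b.(b.X + a.X))) + a.(rec X. b.(a.X + a.0 + (X + 0 + b.X) + b.(b.X + a.X))) | =a=> n0, =b=> n0
Bisimilarity quotient blocks:
  B0 = {m0}
  B1 = {m1}
  B2 = {m2, n2}
  B3 = {m3}
  B4 = {n0}
  B5 = {n1}
  B6 = {n3}
m0 ∈ B0, n0 ∈ B4 → different blocks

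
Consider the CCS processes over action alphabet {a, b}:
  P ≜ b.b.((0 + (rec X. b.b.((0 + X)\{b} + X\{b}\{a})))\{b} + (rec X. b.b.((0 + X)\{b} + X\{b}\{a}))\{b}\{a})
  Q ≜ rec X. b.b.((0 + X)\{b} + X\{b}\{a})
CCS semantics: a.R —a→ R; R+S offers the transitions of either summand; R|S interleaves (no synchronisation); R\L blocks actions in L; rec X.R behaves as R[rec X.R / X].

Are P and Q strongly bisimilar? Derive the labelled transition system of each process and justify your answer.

bisimilar

P's transition system — 3 states:
  u0 = b.b.((0 + (rec X. b.b.((0 + X)\{b} + X\{b}\{a})))\{b} + (rec X. b.b.((0 + X)\{b} + X\{b}\{a}))\{b}\{a}) | =b=> u1
  u1 = b.((0 + (rec X. b.b.((0 + X)\{b} + X\{b}\{a})))\{b} + (rec X. b.b.((0 + X)\{b} + X\{b}\{a}))\{b}\{a}) | =b=> u2
  u2 = (0 + (rec X. b.b.((0 + X)\{b} + X\{b}\{a})))\{b} + (rec X. b.b.((0 + X)\{b} + X\{b}\{a}))\{b}\{a} | ·
Q's transition system — 3 states:
  v0 = rec X. b.b.((0 + X)\{b} + X\{b}\{a}) | =b=> v1
  v1 = b.((0 + (rec X. b.b.((0 + X)\{b} + X\{b}\{a})))\{b} + (rec X. b.b.((0 + X)\{b} + X\{b}\{a}))\{b}\{a}) | =b=> v2
  v2 = (0 + (rec X. b.b.((0 + X)\{b} + X\{b}\{a})))\{b} + (rec X. b.b.((0 + X)\{b} + X\{b}\{a}))\{b}\{a} | ·
Bisimilarity quotient blocks:
  B0 = {u0, v0}
  B1 = {u1, v1}
  B2 = {u2, v2}
u0 ∈ B0, v0 ∈ B0 → same block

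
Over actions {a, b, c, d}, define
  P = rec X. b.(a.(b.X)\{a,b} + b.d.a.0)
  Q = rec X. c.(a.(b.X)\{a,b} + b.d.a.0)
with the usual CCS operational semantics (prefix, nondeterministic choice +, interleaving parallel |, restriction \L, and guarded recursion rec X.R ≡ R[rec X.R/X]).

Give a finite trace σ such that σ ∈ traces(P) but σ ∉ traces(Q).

P's transition system — 6 states:
  s0 = rec X. b.(a.(b.X)\{a,b} + b.d.a.0) → —b→ s1
  s1 = a.(b.(rec X. b.(a.(b.X)\{a,b} + b.d.a.0)))\{a,b} + b.d.a.0 → —a→ s2, —b→ s3
  s2 = (b.(rec X. b.(a.(b.X)\{a,b} + b.d.a.0)))\{a,b} → deadlocked
  s3 = d.a.0 → —d→ s4
  s4 = a.0 → —a→ s5
  s5 = 0 → deadlocked
Q's transition system — 6 states:
  t0 = rec X. c.(a.(b.X)\{a,b} + b.d.a.0) → —c→ t1
  t1 = a.(b.(rec X. c.(a.(b.X)\{a,b} + b.d.a.0)))\{a,b} + b.d.a.0 → —a→ t2, —b→ t3
  t2 = (b.(rec X. c.(a.(b.X)\{a,b} + b.d.a.0)))\{a,b} → deadlocked
  t3 = d.a.0 → —d→ t4
  t4 = a.0 → —a→ t5
  t5 = 0 → deadlocked
Trace ⟨b⟩ through P, begin at {s0}:
  [1] b ⇒ {s1}
  — P admits the full trace.
Trace ⟨b⟩ through Q, begin at {t0}:
  [1] b ⇒ ∅  — Q cannot continue

b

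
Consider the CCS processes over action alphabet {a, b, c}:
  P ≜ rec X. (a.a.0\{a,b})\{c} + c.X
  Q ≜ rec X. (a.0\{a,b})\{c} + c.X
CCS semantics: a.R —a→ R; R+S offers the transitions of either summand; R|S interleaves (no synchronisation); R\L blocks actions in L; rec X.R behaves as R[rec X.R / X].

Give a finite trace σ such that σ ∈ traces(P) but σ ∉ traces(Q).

P's transition system — 3 states:
  u0 = rec X. (a.a.0\{a,b})\{c} + c.X ⊢ =a=> u1, =c=> u0
  u1 = (a.0\{a,b})\{c} ⊢ =a=> u2
  u2 = 0\{a,b}\{c} ⊢ ·
Q's transition system — 2 states:
  v0 = rec X. (a.0\{a,b})\{c} + c.X ⊢ =a=> v1, =c=> v0
  v1 = 0\{a,b}\{c} ⊢ ·
Run σ = ⟨aa⟩ on P: start {u0}
  after a @ step 1: {u1}
  after a @ step 2: {u2}
  P completes σ.
Run σ = ⟨aa⟩ on Q: start {v0}
  after a @ step 1: {v1}
  after a @ step 2: ∅ (Q stuck)

aa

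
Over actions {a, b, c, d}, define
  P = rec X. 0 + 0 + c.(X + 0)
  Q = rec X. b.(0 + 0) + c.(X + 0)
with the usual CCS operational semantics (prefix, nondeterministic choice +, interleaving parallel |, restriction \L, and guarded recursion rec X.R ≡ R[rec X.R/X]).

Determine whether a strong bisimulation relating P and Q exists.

not bisimilar

LTS(P): 2 reachable states
  u0 = rec X. 0 + 0 + c.(X + 0) has moves --c--▸ u1
  u1 = (rec X. 0 + 0 + c.(X + 0)) + 0 has moves --c--▸ u1
LTS(Q): 3 reachable states
  v0 = rec X. b.(0 + 0) + c.(X + 0) has moves --b--▸ v1, --c--▸ v2
  v1 = 0 + 0 has moves ∅
  v2 = (rec X. b.(0 + 0) + c.(X + 0)) + 0 has moves --b--▸ v1, --c--▸ v2
Coarsest stable partition (strong bisimilarity classes):
  B0 = {u0, u1}
  B1 = {v0, v2}
  B2 = {v1}
u0 ∈ B0, v0 ∈ B1 → different blocks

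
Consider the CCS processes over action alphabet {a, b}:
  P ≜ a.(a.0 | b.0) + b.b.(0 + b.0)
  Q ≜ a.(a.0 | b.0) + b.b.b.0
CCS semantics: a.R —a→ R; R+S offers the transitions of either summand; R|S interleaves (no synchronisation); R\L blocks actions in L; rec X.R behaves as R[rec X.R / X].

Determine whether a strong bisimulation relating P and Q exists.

YES

LTS(P): 8 reachable states
  u0 = a.(a.0 | b.0) + b.b.(0 + b.0) :: -a-> u1, -b-> u2
  u1 = a.0 | b.0 :: -a-> u3, -b-> u4
  u2 = b.(0 + b.0) :: -b-> u5
  u3 = 0 | b.0 :: -b-> u6
  u4 = a.0 | 0 :: -a-> u6
  u5 = 0 + b.0 :: -b-> u7
  u6 = 0 | 0 :: ·
  u7 = 0 :: ·
LTS(Q): 8 reachable states
  v0 = a.(a.0 | b.0) + b.b.b.0 :: -a-> v1, -b-> v2
  v1 = a.0 | b.0 :: -a-> v3, -b-> v4
  v2 = b.b.0 :: -b-> v5
  v3 = 0 | b.0 :: -b-> v6
  v4 = a.0 | 0 :: -a-> v6
  v5 = b.0 :: -b-> v7
  v6 = 0 | 0 :: ·
  v7 = 0 :: ·
Partition-refinement fixed point:
  B0 = {u0, v0}
  B1 = {u1, v1}
  B2 = {u3, u5, v3, v5}
  B3 = {u6, u7, v6, v7}
  B4 = {u4, v4}
  B5 = {u2, v2}
u0 ∈ B0, v0 ∈ B0 → same block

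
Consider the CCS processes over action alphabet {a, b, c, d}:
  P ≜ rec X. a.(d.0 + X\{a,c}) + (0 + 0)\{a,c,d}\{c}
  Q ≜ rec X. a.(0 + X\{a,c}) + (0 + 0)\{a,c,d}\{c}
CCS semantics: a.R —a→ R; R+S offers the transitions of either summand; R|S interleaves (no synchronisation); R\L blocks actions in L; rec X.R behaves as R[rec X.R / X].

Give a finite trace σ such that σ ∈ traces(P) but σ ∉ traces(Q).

ad

P's transition system — 3 states:
  p0 = rec X. a.(d.0 + X\{a,c}) + (0 + 0)\{a,c,d}\{c} ⊢ -a-> p1
  p1 = d.0 + (rec X. a.(d.0 + X\{a,c}) + (0 + 0)\{a,c,d}\{c})\{a,c} ⊢ -d-> p2
  p2 = 0 ⊢ ∅
Q's transition system — 2 states:
  q0 = rec X. a.(0 + X\{a,c}) + (0 + 0)\{a,c,d}\{c} ⊢ -a-> q1
  q1 = 0 + (rec X. a.(0 + X\{a,c}) + (0 + 0)\{a,c,d}\{c})\{a,c} ⊢ ∅
Run σ = ⟨ad⟩ on P: start {p0}
  after a @ step 1: {p1}
  after d @ step 2: {p2}
  P completes σ.
Run σ = ⟨ad⟩ on Q: start {q0}
  after a @ step 1: {q1}
  after d @ step 2: ∅ (Q stuck)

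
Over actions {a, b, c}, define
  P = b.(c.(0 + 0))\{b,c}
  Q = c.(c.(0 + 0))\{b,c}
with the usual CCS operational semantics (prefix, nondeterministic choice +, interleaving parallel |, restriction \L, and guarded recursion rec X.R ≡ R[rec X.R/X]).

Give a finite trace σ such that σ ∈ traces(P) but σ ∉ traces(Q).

LTS(P): 2 reachable states
  m0 = b.(c.(0 + 0))\{b,c} → —b→ m1
  m1 = (c.(0 + 0))\{b,c} → (no moves)
LTS(Q): 2 reachable states
  n0 = c.(c.(0 + 0))\{b,c} → —c→ n1
  n1 = (c.(0 + 0))\{b,c} → (no moves)
Run σ = ⟨b⟩ on P: start {m0}
  step 1 (b): {m1}
  ✓ P
Run σ = ⟨b⟩ on Q: start {n0}
  step 1 (b): no successor for Q

b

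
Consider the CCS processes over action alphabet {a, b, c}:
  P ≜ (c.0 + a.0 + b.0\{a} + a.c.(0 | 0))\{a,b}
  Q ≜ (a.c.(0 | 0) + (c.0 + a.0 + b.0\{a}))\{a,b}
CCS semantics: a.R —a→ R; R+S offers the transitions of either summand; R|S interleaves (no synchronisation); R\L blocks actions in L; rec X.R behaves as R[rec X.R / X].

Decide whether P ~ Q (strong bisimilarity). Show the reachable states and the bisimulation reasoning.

LTS(P): 2 reachable states
  p0 = (c.0 + a.0 + b.0\{a} + a.c.(0 | 0))\{a,b} :: =c=> p1
  p1 = 0\{a,b} :: deadlocked
LTS(Q): 2 reachable states
  q0 = (a.c.(0 | 0) + (c.0 + a.0 + b.0\{a}))\{a,b} :: =c=> q1
  q1 = 0\{a,b} :: deadlocked
Bisimilarity quotient blocks:
  B0 = {p0, q0}
  B1 = {p1, q1}
p0 ∈ B0, q0 ∈ B0 → same block

YES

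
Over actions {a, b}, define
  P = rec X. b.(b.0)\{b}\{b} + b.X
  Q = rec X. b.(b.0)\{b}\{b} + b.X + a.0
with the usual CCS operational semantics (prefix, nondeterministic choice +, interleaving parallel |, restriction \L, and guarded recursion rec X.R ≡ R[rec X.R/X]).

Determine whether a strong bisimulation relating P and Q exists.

P's transition system — 2 states:
  s0 = rec X. b.(b.0)\{b}\{b} + b.X ⊢ -b-> s0, -b-> s1
  s1 = (b.0)\{b}\{b} ⊢ stopped
Q's transition system — 3 states:
  t0 = rec X. b.(b.0)\{b}\{b} + b.X + a.0 ⊢ -a-> t1, -b-> t0, -b-> t2
  t1 = 0 ⊢ stopped
  t2 = (b.0)\{b}\{b} ⊢ stopped
Partition-refinement fixed point:
  B0 = {s0}
  B1 = {s1, t1, t2}
  B2 = {t0}
s0 ∈ B0, t0 ∈ B2 → different blocks

P ≁ Q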